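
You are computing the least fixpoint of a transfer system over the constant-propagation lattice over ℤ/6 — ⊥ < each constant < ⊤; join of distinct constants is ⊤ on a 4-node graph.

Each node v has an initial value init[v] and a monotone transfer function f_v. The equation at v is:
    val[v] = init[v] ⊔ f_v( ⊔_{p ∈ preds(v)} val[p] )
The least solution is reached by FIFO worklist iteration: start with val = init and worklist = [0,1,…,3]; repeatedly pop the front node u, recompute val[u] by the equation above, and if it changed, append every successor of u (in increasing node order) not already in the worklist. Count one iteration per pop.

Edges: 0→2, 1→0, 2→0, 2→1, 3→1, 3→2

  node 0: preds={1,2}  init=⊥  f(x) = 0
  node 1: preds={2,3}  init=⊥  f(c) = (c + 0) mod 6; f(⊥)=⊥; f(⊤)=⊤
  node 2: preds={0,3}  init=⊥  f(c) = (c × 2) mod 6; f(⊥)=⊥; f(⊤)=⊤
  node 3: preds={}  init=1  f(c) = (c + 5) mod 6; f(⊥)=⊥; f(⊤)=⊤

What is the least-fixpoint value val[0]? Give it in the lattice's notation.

0

Trace (7 dequeues):
  [1] u=0 | in ⊥ | out 0 | prev ⊥ | push {}
  [2] u=1 | in 1 | out 1 | prev ⊥ | push {0}
  [3] u=2 | in ⊤ | out ⊤ | prev ⊥ | push {1}
  [4] u=3 | in ⊥ | out 1 | ==
  [5] u=0 | in ⊤ | out 0 | ==
  [6] u=1 | in ⊤ | out ⊤ | prev 1 | push {0}
  [7] u=0 | in ⊤ | out 0 | ==

Converged values:
  [0] 0
  [1] ⊤
  [2] ⊤
  [3] 1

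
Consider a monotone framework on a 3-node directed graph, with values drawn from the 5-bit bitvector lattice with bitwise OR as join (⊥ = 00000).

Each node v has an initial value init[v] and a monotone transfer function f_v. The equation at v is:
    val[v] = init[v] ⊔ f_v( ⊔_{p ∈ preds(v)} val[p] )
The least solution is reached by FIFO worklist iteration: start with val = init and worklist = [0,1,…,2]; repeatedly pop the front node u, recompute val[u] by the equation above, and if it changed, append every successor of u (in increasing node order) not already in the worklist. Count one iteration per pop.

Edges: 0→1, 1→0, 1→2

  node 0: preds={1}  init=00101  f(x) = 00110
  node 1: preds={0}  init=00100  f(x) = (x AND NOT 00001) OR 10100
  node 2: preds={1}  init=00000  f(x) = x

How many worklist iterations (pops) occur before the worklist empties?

Worklist (4 pops):
  #1 pop 0: in=00100 → 00111 (was 00101); enqueue []
  #2 pop 1: in=00111 → 10110 (was 00100); enqueue [0]
  #3 pop 2: in=10110 → 10110 (was 00000); enqueue []
  #4 pop 0: in=10110 → 00111 (no change)

Fixpoint:
  val[0] = 00111
  val[1] = 10110
  val[2] = 10110

4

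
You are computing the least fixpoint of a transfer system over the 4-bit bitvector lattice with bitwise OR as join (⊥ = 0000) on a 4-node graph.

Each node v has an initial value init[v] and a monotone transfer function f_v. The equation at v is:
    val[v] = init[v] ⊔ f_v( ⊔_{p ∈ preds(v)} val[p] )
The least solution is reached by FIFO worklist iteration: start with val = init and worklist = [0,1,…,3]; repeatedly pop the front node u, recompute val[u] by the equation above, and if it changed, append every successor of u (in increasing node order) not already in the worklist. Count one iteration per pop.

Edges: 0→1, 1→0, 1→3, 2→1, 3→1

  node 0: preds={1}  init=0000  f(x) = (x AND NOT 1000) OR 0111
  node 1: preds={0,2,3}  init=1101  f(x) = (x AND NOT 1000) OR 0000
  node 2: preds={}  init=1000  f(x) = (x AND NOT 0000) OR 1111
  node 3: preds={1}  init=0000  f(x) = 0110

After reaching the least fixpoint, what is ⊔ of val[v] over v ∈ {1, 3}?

Worklist (6 pops):
  #1 pop 0: in=1101 → 0111 (was 0000); enqueue []
  #2 pop 1: in=1111 → 1111 (was 1101); enqueue [0]
  #3 pop 2: in=0000 → 1111 (was 1000); enqueue [1]
  #4 pop 3: in=1111 → 0110 (was 0000); enqueue []
  #5 pop 0: in=1111 → 0111 (no change)
  #6 pop 1: in=1111 → 1111 (no change)

Fixpoint:
  val[0] = 0111
  val[1] = 1111
  val[2] = 1111
  val[3] = 0110

1111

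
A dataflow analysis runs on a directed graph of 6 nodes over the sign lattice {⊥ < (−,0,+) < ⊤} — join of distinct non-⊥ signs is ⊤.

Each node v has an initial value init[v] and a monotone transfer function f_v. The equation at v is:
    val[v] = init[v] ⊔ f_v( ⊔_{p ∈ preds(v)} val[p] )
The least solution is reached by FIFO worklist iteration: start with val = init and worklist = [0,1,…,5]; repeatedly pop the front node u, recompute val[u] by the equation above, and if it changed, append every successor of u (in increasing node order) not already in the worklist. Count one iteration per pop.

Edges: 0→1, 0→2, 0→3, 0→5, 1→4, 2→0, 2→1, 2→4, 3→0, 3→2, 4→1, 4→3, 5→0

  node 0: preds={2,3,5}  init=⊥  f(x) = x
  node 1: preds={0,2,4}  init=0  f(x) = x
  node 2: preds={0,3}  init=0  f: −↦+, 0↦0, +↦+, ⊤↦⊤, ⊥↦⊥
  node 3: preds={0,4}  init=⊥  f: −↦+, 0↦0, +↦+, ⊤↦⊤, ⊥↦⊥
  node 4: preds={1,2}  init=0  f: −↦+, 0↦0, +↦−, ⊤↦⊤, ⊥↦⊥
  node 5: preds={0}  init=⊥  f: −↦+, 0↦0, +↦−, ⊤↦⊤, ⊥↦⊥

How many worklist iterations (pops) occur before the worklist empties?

Trace (8 dequeues):
  [1] u=0 | in 0 | out 0 | prev ⊥ | push {}
  [2] u=1 | in 0 | out 0 | ==
  [3] u=2 | in 0 | out 0 | ==
  [4] u=3 | in 0 | out 0 | prev ⊥ | push {0,2}
  [5] u=4 | in 0 | out 0 | ==
  [6] u=5 | in 0 | out 0 | prev ⊥ | push {}
  [7] u=0 | in 0 | out 0 | ==
  [8] u=2 | in 0 | out 0 | ==

Converged values:
  [0] 0
  [1] 0
  [2] 0
  [3] 0
  [4] 0
  [5] 0

8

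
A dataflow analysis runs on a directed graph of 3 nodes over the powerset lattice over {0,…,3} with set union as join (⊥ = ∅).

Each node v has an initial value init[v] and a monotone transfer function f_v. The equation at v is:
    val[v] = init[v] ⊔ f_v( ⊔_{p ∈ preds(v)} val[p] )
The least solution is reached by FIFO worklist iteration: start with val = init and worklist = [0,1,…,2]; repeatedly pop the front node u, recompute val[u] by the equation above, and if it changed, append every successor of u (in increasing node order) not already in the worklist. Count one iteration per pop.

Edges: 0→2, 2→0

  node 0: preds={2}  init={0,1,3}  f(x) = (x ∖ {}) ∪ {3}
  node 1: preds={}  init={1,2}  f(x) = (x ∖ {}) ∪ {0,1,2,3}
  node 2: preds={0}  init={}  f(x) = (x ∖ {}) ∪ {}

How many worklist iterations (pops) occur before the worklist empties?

Trace (4 dequeues):
  [1] u=0 | in {} | out {0,1,3} | ==
  [2] u=1 | in {} | out {0,1,2,3} | prev {1,2} | push {}
  [3] u=2 | in {0,1,3} | out {0,1,3} | prev {} | push {0}
  [4] u=0 | in {0,1,3} | out {0,1,3} | ==

Converged values:
  [0] {0,1,3}
  [1] {0,1,2,3}
  [2] {0,1,3}

4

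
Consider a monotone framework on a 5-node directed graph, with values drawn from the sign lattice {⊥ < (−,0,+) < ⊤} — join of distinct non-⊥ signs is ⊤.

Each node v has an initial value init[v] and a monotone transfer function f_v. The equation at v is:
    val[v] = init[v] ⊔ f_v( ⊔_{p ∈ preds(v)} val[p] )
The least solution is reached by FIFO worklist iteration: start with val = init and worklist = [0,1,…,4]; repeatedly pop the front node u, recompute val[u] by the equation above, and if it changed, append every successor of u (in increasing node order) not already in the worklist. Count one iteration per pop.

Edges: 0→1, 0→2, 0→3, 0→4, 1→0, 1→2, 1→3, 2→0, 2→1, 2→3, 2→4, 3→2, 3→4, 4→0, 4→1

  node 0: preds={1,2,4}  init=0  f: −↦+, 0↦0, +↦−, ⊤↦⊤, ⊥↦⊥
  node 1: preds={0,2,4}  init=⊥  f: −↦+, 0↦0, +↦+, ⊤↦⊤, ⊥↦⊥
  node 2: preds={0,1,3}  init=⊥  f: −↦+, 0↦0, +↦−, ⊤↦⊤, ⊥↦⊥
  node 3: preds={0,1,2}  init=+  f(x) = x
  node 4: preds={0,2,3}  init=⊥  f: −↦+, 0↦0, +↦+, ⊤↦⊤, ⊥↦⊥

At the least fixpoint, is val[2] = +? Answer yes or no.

Worklist (11 pops):
  #1 pop 0: in=⊥ → 0 (no change)
  #2 pop 1: in=0 → 0 (was ⊥); enqueue [0]
  #3 pop 2: in=⊤ → ⊤ (was ⊥); enqueue [1]
  #4 pop 3: in=⊤ → ⊤ (was +); enqueue [2]
  #5 pop 4: in=⊤ → ⊤ (was ⊥); enqueue []
  #6 pop 0: in=⊤ → ⊤ (was 0); enqueue [3,4]
  #7 pop 1: in=⊤ → ⊤ (was 0); enqueue [0]
  #8 pop 2: in=⊤ → ⊤ (no change)
  #9 pop 3: in=⊤ → ⊤ (no change)
  #10 pop 4: in=⊤ → ⊤ (no change)
  #11 pop 0: in=⊤ → ⊤ (no change)

Fixpoint:
  val[0] = ⊤
  val[1] = ⊤
  val[2] = ⊤
  val[3] = ⊤
  val[4] = ⊤

no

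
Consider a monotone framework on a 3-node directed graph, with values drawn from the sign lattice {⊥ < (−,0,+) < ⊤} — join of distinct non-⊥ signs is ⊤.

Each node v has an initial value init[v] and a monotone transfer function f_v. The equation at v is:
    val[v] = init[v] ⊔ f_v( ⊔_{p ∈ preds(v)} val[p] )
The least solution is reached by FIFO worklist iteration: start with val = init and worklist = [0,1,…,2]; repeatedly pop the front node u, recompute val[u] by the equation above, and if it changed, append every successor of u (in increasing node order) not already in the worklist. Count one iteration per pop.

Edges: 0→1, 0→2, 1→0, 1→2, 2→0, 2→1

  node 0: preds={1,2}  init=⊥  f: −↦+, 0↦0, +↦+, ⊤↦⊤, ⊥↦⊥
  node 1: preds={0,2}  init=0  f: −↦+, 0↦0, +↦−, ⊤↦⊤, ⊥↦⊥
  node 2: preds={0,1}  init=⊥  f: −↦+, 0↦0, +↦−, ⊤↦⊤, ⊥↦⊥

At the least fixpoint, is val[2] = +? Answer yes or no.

no

Trace (5 dequeues):
  [1] u=0 | in 0 | out 0 | prev ⊥ | push {}
  [2] u=1 | in 0 | out 0 | ==
  [3] u=2 | in 0 | out 0 | prev ⊥ | push {0,1}
  [4] u=0 | in 0 | out 0 | ==
  [5] u=1 | in 0 | out 0 | ==

Converged values:
  [0] 0
  [1] 0
  [2] 0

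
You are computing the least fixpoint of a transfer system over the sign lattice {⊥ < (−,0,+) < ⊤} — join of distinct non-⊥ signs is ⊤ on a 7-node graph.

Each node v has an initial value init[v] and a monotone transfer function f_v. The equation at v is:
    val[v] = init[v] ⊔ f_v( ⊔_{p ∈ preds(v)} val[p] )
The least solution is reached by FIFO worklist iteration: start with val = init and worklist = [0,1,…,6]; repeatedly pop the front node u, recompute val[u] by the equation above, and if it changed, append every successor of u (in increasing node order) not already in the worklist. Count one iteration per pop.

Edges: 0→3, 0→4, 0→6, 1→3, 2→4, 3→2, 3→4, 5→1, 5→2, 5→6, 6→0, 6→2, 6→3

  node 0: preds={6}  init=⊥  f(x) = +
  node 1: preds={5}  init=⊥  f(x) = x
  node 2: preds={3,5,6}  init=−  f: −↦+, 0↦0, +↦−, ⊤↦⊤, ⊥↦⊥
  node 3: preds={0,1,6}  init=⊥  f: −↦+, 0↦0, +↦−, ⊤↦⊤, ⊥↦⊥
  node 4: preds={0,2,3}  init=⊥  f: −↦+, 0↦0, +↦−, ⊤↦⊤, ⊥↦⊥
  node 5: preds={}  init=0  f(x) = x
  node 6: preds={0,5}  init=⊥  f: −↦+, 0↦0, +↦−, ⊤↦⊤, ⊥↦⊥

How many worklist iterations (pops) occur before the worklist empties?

10

Worklist (10 pops):
  #1 pop 0: in=⊥ → + (was ⊥); enqueue []
  #2 pop 1: in=0 → 0 (was ⊥); enqueue []
  #3 pop 2: in=0 → ⊤ (was −); enqueue []
  #4 pop 3: in=⊤ → ⊤ (was ⊥); enqueue [2]
  #5 pop 4: in=⊤ → ⊤ (was ⊥); enqueue []
  #6 pop 5: in=⊥ → 0 (no change)
  #7 pop 6: in=⊤ → ⊤ (was ⊥); enqueue [0,3]
  #8 pop 2: in=⊤ → ⊤ (no change)
  #9 pop 0: in=⊤ → + (no change)
  #10 pop 3: in=⊤ → ⊤ (no change)

Fixpoint:
  val[0] = +
  val[1] = 0
  val[2] = ⊤
  val[3] = ⊤
  val[4] = ⊤
  val[5] = 0
  val[6] = ⊤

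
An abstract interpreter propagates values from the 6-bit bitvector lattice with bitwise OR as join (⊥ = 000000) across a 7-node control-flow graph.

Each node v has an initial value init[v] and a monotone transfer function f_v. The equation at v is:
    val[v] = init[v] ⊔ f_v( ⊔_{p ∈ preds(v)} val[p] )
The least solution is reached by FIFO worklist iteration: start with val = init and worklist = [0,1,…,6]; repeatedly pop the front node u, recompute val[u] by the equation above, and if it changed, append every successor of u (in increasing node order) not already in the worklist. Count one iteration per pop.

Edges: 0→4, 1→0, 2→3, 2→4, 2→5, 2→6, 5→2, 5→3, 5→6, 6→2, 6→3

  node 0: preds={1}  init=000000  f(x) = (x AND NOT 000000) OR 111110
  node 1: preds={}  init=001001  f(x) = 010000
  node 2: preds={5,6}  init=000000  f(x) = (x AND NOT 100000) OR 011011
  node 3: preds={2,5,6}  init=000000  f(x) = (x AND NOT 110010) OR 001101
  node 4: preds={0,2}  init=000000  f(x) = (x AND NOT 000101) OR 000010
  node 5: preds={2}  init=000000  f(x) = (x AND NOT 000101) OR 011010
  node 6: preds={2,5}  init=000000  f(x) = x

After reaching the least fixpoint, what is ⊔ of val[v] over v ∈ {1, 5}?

Worklist (10 pops):
  #1 pop 0: in=001001 → 111111 (was 000000); enqueue []
  #2 pop 1: in=000000 → 011001 (was 001001); enqueue [0]
  #3 pop 2: in=000000 → 011011 (was 000000); enqueue []
  #4 pop 3: in=011011 → 001101 (was 000000); enqueue []
  #5 pop 4: in=111111 → 111010 (was 000000); enqueue []
  #6 pop 5: in=011011 → 011010 (was 000000); enqueue [2,3]
  #7 pop 6: in=011011 → 011011 (was 000000); enqueue []
  #8 pop 0: in=011001 → 111111 (no change)
  #9 pop 2: in=011011 → 011011 (no change)
  #10 pop 3: in=011011 → 001101 (no change)

Fixpoint:
  val[0] = 111111
  val[1] = 011001
  val[2] = 011011
  val[3] = 001101
  val[4] = 111010
  val[5] = 011010
  val[6] = 011011

011011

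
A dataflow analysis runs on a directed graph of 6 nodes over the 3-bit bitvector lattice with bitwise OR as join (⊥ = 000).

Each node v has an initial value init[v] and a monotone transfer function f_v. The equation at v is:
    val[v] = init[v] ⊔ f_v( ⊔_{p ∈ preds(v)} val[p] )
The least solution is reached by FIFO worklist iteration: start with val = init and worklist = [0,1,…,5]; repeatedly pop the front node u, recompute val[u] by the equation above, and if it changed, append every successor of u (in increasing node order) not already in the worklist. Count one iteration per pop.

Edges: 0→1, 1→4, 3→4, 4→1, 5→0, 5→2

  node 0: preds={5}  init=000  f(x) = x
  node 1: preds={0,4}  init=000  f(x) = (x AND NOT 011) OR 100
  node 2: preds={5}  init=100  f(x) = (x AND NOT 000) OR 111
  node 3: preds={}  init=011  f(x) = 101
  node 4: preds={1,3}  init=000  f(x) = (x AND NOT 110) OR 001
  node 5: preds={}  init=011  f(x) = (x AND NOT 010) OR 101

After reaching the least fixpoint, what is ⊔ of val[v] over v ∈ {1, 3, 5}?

111

Iteration log — 10 steps:
  step 1. node 0  ⊔preds=011  new=011  old=000  +wl: 
  step 2. node 1  ⊔preds=011  new=100  old=000  +wl: 
  step 3. node 2  ⊔preds=011  new=111  old=100  +wl: 
  step 4. node 3  ⊔preds=000  new=111  old=011  +wl: 
  step 5. node 4  ⊔preds=111  new=001  old=000  +wl: 1
  step 6. node 5  ⊔preds=000  new=111  old=011  +wl: 0,2
  step 7. node 1  ⊔preds=011  new=100  stable
  step 8. node 0  ⊔preds=111  new=111  old=011  +wl: 1
  step 9. node 2  ⊔preds=111  new=111  stable
  step 10. node 1  ⊔preds=111  new=100  stable

Least fixpoint reached:
  node 0: 111
  node 1: 100
  node 2: 111
  node 3: 111
  node 4: 001
  node 5: 111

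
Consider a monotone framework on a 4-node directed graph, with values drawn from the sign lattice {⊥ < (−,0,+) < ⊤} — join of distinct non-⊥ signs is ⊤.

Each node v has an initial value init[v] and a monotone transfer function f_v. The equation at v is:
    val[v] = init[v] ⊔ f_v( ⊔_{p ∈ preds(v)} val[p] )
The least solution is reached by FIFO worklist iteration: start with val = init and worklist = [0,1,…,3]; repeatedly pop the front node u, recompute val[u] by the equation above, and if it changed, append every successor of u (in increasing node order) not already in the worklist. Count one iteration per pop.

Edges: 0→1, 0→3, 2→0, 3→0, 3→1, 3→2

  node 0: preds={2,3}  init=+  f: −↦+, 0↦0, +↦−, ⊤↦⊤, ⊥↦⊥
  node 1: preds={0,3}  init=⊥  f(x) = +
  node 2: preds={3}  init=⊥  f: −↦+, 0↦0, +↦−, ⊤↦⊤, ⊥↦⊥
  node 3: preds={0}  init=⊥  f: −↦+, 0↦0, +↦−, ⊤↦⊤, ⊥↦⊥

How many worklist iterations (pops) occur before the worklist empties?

14

Iteration log — 14 steps:
  step 1. node 0  ⊔preds=⊥  new=+  stable
  step 2. node 1  ⊔preds=+  new=+  old=⊥  +wl: 
  step 3. node 2  ⊔preds=⊥  new=⊥  stable
  step 4. node 3  ⊔preds=+  new=−  old=⊥  +wl: 0,1,2
  step 5. node 0  ⊔preds=−  new=+  stable
  step 6. node 1  ⊔preds=⊤  new=+  stable
  step 7. node 2  ⊔preds=−  new=+  old=⊥  +wl: 0
  step 8. node 0  ⊔preds=⊤  new=⊤  old=+  +wl: 1,3
  step 9. node 1  ⊔preds=⊤  new=+  stable
  step 10. node 3  ⊔preds=⊤  new=⊤  old=−  +wl: 0,1,2
  step 11. node 0  ⊔preds=⊤  new=⊤  stable
  step 12. node 1  ⊔preds=⊤  new=+  stable
  step 13. node 2  ⊔preds=⊤  new=⊤  old=+  +wl: 0
  step 14. node 0  ⊔preds=⊤  new=⊤  stable

Least fixpoint reached:
  node 0: ⊤
  node 1: +
  node 2: ⊤
  node 3: ⊤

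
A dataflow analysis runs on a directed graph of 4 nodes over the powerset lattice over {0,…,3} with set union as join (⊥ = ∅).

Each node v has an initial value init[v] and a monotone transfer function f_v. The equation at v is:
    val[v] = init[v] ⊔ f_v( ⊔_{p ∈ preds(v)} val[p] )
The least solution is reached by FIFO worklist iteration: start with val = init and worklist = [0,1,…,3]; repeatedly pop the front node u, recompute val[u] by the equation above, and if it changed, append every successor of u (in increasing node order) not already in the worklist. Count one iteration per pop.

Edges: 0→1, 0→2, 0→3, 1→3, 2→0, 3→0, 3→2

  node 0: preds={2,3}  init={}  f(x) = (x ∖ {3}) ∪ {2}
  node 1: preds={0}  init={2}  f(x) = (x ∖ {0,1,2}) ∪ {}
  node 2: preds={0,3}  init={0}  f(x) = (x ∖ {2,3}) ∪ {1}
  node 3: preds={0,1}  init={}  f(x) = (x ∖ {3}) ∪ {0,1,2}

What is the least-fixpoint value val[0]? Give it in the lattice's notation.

Worklist (8 pops):
  #1 pop 0: in={0} → {0,2} (was {}); enqueue []
  #2 pop 1: in={0,2} → {2} (no change)
  #3 pop 2: in={0,2} → {0,1} (was {0}); enqueue [0]
  #4 pop 3: in={0,2} → {0,1,2} (was {}); enqueue [2]
  #5 pop 0: in={0,1,2} → {0,1,2} (was {0,2}); enqueue [1,3]
  #6 pop 2: in={0,1,2} → {0,1} (no change)
  #7 pop 1: in={0,1,2} → {2} (no change)
  #8 pop 3: in={0,1,2} → {0,1,2} (no change)

Fixpoint:
  val[0] = {0,1,2}
  val[1] = {2}
  val[2] = {0,1}
  val[3] = {0,1,2}

{0,1,2}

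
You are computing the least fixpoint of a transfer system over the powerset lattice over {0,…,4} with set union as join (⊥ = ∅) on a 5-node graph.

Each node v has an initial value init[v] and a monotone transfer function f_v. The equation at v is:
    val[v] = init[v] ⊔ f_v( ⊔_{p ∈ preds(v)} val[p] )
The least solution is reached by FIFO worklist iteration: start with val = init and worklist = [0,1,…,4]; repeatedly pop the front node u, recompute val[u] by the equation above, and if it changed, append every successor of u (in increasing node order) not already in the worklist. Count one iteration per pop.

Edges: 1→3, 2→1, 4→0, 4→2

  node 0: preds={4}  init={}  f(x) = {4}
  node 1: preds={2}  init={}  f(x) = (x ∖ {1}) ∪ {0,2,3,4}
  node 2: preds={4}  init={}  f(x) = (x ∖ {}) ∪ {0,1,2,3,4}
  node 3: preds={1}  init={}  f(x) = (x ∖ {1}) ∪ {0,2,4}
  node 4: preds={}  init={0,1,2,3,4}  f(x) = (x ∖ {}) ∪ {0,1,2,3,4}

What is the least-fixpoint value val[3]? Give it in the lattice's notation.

{0,2,3,4}

Trace (6 dequeues):
  [1] u=0 | in {0,1,2,3,4} | out {4} | prev {} | push {}
  [2] u=1 | in {} | out {0,2,3,4} | prev {} | push {}
  [3] u=2 | in {0,1,2,3,4} | out {0,1,2,3,4} | prev {} | push {1}
  [4] u=3 | in {0,2,3,4} | out {0,2,3,4} | prev {} | push {}
  [5] u=4 | in {} | out {0,1,2,3,4} | ==
  [6] u=1 | in {0,1,2,3,4} | out {0,2,3,4} | ==

Converged values:
  [0] {4}
  [1] {0,2,3,4}
  [2] {0,1,2,3,4}
  [3] {0,2,3,4}
  [4] {0,1,2,3,4}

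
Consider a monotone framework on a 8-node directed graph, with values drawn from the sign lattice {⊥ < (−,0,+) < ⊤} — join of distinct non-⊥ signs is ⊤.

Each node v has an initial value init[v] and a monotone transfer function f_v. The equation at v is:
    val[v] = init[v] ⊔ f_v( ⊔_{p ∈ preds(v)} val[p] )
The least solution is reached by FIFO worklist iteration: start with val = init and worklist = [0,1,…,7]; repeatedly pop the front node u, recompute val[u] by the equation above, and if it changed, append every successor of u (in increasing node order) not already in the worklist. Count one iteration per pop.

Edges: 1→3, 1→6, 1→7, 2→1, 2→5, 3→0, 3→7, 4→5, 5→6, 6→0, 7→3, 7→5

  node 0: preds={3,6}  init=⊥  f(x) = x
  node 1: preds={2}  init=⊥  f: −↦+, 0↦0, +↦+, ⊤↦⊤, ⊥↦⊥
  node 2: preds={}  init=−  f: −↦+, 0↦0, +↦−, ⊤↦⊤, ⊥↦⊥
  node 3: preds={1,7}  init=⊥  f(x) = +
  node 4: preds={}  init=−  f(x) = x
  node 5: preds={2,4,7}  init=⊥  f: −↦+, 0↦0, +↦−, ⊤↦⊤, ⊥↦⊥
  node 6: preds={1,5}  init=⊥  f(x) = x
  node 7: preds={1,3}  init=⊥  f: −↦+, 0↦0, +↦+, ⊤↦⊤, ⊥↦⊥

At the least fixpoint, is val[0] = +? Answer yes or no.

Iteration log — 13 steps:
  step 1. node 0  ⊔preds=⊥  new=⊥  stable
  step 2. node 1  ⊔preds=−  new=+  old=⊥  +wl: 
  step 3. node 2  ⊔preds=⊥  new=−  stable
  step 4. node 3  ⊔preds=+  new=+  old=⊥  +wl: 0
  step 5. node 4  ⊔preds=⊥  new=−  stable
  step 6. node 5  ⊔preds=−  new=+  old=⊥  +wl: 
  step 7. node 6  ⊔preds=+  new=+  old=⊥  +wl: 
  step 8. node 7  ⊔preds=+  new=+  old=⊥  +wl: 3,5
  step 9. node 0  ⊔preds=+  new=+  old=⊥  +wl: 
  step 10. node 3  ⊔preds=+  new=+  stable
  step 11. node 5  ⊔preds=⊤  new=⊤  old=+  +wl: 6
  step 12. node 6  ⊔preds=⊤  new=⊤  old=+  +wl: 0
  step 13. node 0  ⊔preds=⊤  new=⊤  old=+  +wl: 

Least fixpoint reached:
  node 0: ⊤
  node 1: +
  node 2: −
  node 3: +
  node 4: −
  node 5: ⊤
  node 6: ⊤
  node 7: +

no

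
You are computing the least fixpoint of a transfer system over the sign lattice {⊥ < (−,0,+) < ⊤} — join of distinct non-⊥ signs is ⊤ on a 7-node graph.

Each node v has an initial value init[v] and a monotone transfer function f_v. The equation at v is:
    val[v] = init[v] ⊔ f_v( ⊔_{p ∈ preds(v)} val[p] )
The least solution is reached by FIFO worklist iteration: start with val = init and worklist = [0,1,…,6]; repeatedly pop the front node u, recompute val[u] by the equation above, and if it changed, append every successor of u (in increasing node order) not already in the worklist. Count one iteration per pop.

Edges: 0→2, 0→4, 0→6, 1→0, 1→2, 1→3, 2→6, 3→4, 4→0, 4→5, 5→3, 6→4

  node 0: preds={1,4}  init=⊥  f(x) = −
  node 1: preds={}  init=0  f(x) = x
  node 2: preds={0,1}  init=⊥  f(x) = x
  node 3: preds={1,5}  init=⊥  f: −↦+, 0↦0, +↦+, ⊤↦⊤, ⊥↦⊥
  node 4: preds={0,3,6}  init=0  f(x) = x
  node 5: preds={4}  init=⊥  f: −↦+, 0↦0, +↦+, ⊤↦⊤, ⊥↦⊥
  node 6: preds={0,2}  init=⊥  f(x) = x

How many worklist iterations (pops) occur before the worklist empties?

10

Trace (10 dequeues):
  [1] u=0 | in 0 | out − | prev ⊥ | push {}
  [2] u=1 | in ⊥ | out 0 | ==
  [3] u=2 | in ⊤ | out ⊤ | prev ⊥ | push {}
  [4] u=3 | in 0 | out 0 | prev ⊥ | push {}
  [5] u=4 | in ⊤ | out ⊤ | prev 0 | push {0}
  [6] u=5 | in ⊤ | out ⊤ | prev ⊥ | push {3}
  [7] u=6 | in ⊤ | out ⊤ | prev ⊥ | push {4}
  [8] u=0 | in ⊤ | out − | ==
  [9] u=3 | in ⊤ | out ⊤ | prev 0 | push {}
  [10] u=4 | in ⊤ | out ⊤ | ==

Converged values:
  [0] −
  [1] 0
  [2] ⊤
  [3] ⊤
  [4] ⊤
  [5] ⊤
  [6] ⊤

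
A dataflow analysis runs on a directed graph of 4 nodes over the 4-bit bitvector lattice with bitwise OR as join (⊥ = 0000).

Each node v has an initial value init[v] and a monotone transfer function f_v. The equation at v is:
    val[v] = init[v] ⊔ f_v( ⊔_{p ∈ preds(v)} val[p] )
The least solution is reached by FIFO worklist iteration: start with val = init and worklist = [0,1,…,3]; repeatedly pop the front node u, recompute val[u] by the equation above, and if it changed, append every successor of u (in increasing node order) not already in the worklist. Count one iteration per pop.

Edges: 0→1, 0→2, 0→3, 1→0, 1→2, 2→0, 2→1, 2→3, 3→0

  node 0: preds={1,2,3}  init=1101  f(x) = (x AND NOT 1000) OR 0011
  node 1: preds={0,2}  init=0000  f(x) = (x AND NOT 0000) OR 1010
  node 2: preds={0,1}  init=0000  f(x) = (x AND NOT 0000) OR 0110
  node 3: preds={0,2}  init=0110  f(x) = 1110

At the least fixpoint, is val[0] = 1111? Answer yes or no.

Worklist (6 pops):
  #1 pop 0: in=0110 → 1111 (was 1101); enqueue []
  #2 pop 1: in=1111 → 1111 (was 0000); enqueue [0]
  #3 pop 2: in=1111 → 1111 (was 0000); enqueue [1]
  #4 pop 3: in=1111 → 1110 (was 0110); enqueue []
  #5 pop 0: in=1111 → 1111 (no change)
  #6 pop 1: in=1111 → 1111 (no change)

Fixpoint:
  val[0] = 1111
  val[1] = 1111
  val[2] = 1111
  val[3] = 1110

yes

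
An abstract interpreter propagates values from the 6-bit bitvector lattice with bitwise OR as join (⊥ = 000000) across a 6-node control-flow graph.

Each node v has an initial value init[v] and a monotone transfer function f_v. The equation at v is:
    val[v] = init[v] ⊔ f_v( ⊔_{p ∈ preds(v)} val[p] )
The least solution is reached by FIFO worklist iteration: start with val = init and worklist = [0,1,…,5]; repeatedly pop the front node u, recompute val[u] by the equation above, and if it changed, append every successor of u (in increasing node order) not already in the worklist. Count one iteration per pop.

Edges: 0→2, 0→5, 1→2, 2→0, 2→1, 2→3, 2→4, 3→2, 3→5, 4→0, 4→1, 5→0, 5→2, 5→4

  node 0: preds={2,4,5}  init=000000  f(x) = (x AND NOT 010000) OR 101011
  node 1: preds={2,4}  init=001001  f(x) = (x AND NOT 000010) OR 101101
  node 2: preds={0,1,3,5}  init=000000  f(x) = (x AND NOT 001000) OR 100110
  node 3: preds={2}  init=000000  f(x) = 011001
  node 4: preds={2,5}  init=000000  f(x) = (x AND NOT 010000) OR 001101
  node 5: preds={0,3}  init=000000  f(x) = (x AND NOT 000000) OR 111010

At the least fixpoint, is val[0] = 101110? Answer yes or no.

no

Iteration log — 16 steps:
  step 1. node 0  ⊔preds=000000  new=101011  old=000000  +wl: 
  step 2. node 1  ⊔preds=000000  new=101101  old=001001  +wl: 
  step 3. node 2  ⊔preds=101111  new=100111  old=000000  +wl: 0,1
  step 4. node 3  ⊔preds=100111  new=011001  old=000000  +wl: 2
  step 5. node 4  ⊔preds=100111  new=101111  old=000000  +wl: 
  step 6. node 5  ⊔preds=111011  new=111011  old=000000  +wl: 4
  step 7. node 0  ⊔preds=111111  new=101111  old=101011  +wl: 5
  step 8. node 1  ⊔preds=101111  new=101101  stable
  step 9. node 2  ⊔preds=111111  new=110111  old=100111  +wl: 0,1,3
  step 10. node 4  ⊔preds=111111  new=101111  stable
  step 11. node 5  ⊔preds=111111  new=111111  old=111011  +wl: 2,4
  step 12. node 0  ⊔preds=111111  new=101111  stable
  step 13. node 1  ⊔preds=111111  new=111101  old=101101  +wl: 
  step 14. node 3  ⊔preds=110111  new=011001  stable
  step 15. node 2  ⊔preds=111111  new=110111  stable
  step 16. node 4  ⊔preds=111111  new=101111  stable

Least fixpoint reached:
  node 0: 101111
  node 1: 111101
  node 2: 110111
  node 3: 011001
  node 4: 101111
  node 5: 111111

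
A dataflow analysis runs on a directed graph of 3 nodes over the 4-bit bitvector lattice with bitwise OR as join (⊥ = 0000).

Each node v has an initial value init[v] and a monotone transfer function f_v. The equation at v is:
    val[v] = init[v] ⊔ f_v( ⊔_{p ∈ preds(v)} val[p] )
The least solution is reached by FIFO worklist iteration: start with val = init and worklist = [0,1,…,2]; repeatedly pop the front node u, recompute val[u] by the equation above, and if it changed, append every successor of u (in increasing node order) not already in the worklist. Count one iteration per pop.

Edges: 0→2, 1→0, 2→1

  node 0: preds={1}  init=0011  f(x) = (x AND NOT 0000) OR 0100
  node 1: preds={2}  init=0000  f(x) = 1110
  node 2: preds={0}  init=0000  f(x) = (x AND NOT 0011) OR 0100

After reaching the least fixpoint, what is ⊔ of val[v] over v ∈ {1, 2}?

1110

Iteration log — 7 steps:
  step 1. node 0  ⊔preds=0000  new=0111  old=0011  +wl: 
  step 2. node 1  ⊔preds=0000  new=1110  old=0000  +wl: 0
  step 3. node 2  ⊔preds=0111  new=0100  old=0000  +wl: 1
  step 4. node 0  ⊔preds=1110  new=1111  old=0111  +wl: 2
  step 5. node 1  ⊔preds=0100  new=1110  stable
  step 6. node 2  ⊔preds=1111  new=1100  old=0100  +wl: 1
  step 7. node 1  ⊔preds=1100  new=1110  stable

Least fixpoint reached:
  node 0: 1111
  node 1: 1110
  node 2: 1100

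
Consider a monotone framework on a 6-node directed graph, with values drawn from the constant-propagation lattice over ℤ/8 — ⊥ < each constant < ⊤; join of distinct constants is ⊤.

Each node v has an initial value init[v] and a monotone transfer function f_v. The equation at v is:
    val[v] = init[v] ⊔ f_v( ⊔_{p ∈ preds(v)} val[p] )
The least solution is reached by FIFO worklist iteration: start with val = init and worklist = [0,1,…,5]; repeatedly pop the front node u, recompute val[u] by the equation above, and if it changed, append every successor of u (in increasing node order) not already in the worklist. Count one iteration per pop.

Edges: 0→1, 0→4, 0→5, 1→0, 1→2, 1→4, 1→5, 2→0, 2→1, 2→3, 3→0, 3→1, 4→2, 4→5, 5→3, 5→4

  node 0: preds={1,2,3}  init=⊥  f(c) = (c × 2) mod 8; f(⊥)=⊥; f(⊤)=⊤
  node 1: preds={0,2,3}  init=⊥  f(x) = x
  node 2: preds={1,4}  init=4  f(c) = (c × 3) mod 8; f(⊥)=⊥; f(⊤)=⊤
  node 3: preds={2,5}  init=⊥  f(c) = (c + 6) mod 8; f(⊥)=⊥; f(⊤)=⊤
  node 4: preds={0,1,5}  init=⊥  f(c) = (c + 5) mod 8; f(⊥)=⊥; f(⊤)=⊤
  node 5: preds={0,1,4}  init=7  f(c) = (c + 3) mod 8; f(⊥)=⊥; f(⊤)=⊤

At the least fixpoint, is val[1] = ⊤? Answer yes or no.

yes

Trace (12 dequeues):
  [1] u=0 | in 4 | out 0 | prev ⊥ | push {}
  [2] u=1 | in ⊤ | out ⊤ | prev ⊥ | push {0}
  [3] u=2 | in ⊤ | out ⊤ | prev 4 | push {1}
  [4] u=3 | in ⊤ | out ⊤ | prev ⊥ | push {}
  [5] u=4 | in ⊤ | out ⊤ | prev ⊥ | push {2}
  [6] u=5 | in ⊤ | out ⊤ | prev 7 | push {3,4}
  [7] u=0 | in ⊤ | out ⊤ | prev 0 | push {5}
  [8] u=1 | in ⊤ | out ⊤ | ==
  [9] u=2 | in ⊤ | out ⊤ | ==
  [10] u=3 | in ⊤ | out ⊤ | ==
  [11] u=4 | in ⊤ | out ⊤ | ==
  [12] u=5 | in ⊤ | out ⊤ | ==

Converged values:
  [0] ⊤
  [1] ⊤
  [2] ⊤
  [3] ⊤
  [4] ⊤
  [5] ⊤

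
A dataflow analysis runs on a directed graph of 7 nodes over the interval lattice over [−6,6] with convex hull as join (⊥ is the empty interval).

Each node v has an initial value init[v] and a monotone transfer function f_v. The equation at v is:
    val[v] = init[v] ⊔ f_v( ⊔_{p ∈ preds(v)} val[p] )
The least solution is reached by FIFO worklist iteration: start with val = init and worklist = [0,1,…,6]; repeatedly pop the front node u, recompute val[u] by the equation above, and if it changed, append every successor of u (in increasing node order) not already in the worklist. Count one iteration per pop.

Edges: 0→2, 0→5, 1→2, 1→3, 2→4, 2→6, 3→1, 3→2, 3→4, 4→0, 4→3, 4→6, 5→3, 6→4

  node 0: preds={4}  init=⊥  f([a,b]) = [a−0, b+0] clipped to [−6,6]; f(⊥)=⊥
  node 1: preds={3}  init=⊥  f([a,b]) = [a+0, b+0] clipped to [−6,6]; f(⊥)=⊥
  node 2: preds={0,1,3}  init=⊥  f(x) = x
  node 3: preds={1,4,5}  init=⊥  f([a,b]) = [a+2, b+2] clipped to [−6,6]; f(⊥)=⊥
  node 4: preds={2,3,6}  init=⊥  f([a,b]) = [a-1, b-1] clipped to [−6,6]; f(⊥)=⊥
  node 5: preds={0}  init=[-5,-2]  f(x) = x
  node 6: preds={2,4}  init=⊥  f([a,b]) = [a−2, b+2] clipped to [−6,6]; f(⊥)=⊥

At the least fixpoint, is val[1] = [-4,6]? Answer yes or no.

yes

Iteration log — 37 steps:
  step 1. node 0  ⊔preds=⊥  new=⊥  stable
  step 2. node 1  ⊔preds=⊥  new=⊥  stable
  step 3. node 2  ⊔preds=⊥  new=⊥  stable
  step 4. node 3  ⊔preds=[-5,-2]  new=[-3,0]  old=⊥  +wl: 1,2
  step 5. node 4  ⊔preds=[-3,0]  new=[-4,-1]  old=⊥  +wl: 0,3
  step 6. node 5  ⊔preds=⊥  new=[-5,-2]  stable
  step 7. node 6  ⊔preds=[-4,-1]  new=[-6,1]  old=⊥  +wl: 4
  step 8. node 1  ⊔preds=[-3,0]  new=[-3,0]  old=⊥  +wl: 
  step 9. node 2  ⊔preds=[-3,0]  new=[-3,0]  old=⊥  +wl: 6
  step 10. node 0  ⊔preds=[-4,-1]  new=[-4,-1]  old=⊥  +wl: 2,5
  step 11. node 3  ⊔preds=[-5,0]  new=[-3,2]  old=[-3,0]  +wl: 1
  step 12. node 4  ⊔preds=[-6,2]  new=[-6,1]  old=[-4,-1]  +wl: 0,3
  step 13. node 6  ⊔preds=[-6,1]  new=[-6,3]  old=[-6,1]  +wl: 4
  step 14. node 2  ⊔preds=[-4,2]  new=[-4,2]  old=[-3,0]  +wl: 6
  step 15. node 5  ⊔preds=[-4,-1]  new=[-5,-1]  old=[-5,-2]  +wl: 
  step 16. node 1  ⊔preds=[-3,2]  new=[-3,2]  old=[-3,0]  +wl: 2
  step 17. node 0  ⊔preds=[-6,1]  new=[-6,1]  old=[-4,-1]  +wl: 5
  step 18. node 3  ⊔preds=[-6,2]  new=[-4,4]  old=[-3,2]  +wl: 1
  step 19. node 4  ⊔preds=[-6,4]  new=[-6,3]  old=[-6,1]  +wl: 0,3
  step 20. node 6  ⊔preds=[-6,3]  new=[-6,5]  old=[-6,3]  +wl: 4
  step 21. node 2  ⊔preds=[-6,4]  new=[-6,4]  old=[-4,2]  +wl: 6
  step 22. node 5  ⊔preds=[-6,1]  new=[-6,1]  old=[-5,-1]  +wl: 
  step 23. node 1  ⊔preds=[-4,4]  new=[-4,4]  old=[-3,2]  +wl: 2
  step 24. node 0  ⊔preds=[-6,3]  new=[-6,3]  old=[-6,1]  +wl: 5
  step 25. node 3  ⊔preds=[-6,4]  new=[-4,6]  old=[-4,4]  +wl: 1
  step 26. node 4  ⊔preds=[-6,6]  new=[-6,5]  old=[-6,3]  +wl: 0,3
  step 27. node 6  ⊔preds=[-6,5]  new=[-6,6]  old=[-6,5]  +wl: 4
  step 28. node 2  ⊔preds=[-6,6]  new=[-6,6]  old=[-6,4]  +wl: 6
  step 29. node 5  ⊔preds=[-6,3]  new=[-6,3]  old=[-6,1]  +wl: 
  step 30. node 1  ⊔preds=[-4,6]  new=[-4,6]  old=[-4,4]  +wl: 2
  step 31. node 0  ⊔preds=[-6,5]  new=[-6,5]  old=[-6,3]  +wl: 5
  step 32. node 3  ⊔preds=[-6,6]  new=[-4,6]  stable
  step 33. node 4  ⊔preds=[-6,6]  new=[-6,5]  stable
  step 34. node 6  ⊔preds=[-6,6]  new=[-6,6]  stable
  step 35. node 2  ⊔preds=[-6,6]  new=[-6,6]  stable
  step 36. node 5  ⊔preds=[-6,5]  new=[-6,5]  old=[-6,3]  +wl: 3
  step 37. node 3  ⊔preds=[-6,6]  new=[-4,6]  stable

Least fixpoint reached:
  node 0: [-6,5]
  node 1: [-4,6]
  node 2: [-6,6]
  node 3: [-4,6]
  node 4: [-6,5]
  node 5: [-6,5]
  node 6: [-6,6]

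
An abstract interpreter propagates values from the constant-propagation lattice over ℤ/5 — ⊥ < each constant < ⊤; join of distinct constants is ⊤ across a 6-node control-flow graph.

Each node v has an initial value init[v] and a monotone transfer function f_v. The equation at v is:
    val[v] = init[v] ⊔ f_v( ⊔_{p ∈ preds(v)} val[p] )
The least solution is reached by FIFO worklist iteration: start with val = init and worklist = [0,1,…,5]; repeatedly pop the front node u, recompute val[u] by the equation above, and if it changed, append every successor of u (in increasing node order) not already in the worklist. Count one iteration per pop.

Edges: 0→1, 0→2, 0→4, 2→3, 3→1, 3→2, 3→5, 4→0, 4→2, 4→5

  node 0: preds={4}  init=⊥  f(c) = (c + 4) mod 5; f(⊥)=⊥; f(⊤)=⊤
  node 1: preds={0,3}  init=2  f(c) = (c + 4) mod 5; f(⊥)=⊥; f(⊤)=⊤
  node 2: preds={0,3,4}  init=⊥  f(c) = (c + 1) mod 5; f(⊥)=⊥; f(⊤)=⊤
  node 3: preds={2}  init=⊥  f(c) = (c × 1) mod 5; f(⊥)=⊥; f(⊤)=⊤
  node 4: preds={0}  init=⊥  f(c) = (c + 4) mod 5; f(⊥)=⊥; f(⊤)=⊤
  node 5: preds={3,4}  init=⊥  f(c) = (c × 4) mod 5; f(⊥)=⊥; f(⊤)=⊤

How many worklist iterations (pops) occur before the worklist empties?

Trace (6 dequeues):
  [1] u=0 | in ⊥ | out ⊥ | ==
  [2] u=1 | in ⊥ | out 2 | ==
  [3] u=2 | in ⊥ | out ⊥ | ==
  [4] u=3 | in ⊥ | out ⊥ | ==
  [5] u=4 | in ⊥ | out ⊥ | ==
  [6] u=5 | in ⊥ | out ⊥ | ==

Converged values:
  [0] ⊥
  [1] 2
  [2] ⊥
  [3] ⊥
  [4] ⊥
  [5] ⊥

6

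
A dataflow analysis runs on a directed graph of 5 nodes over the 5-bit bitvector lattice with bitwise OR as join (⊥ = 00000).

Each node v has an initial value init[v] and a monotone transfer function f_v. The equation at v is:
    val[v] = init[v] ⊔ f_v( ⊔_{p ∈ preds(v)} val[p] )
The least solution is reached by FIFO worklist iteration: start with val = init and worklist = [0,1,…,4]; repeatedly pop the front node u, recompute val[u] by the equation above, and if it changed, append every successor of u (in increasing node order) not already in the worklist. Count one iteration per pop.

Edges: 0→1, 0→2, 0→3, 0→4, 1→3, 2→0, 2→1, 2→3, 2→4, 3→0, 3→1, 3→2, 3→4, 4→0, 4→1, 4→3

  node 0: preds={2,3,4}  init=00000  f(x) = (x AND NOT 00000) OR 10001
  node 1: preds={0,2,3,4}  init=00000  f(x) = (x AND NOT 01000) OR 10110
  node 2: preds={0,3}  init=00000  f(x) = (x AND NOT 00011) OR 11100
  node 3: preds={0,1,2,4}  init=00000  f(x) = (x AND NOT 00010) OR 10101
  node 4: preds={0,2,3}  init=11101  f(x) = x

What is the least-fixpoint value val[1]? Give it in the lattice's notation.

Trace (8 dequeues):
  [1] u=0 | in 11101 | out 11101 | prev 00000 | push {}
  [2] u=1 | in 11101 | out 10111 | prev 00000 | push {}
  [3] u=2 | in 11101 | out 11100 | prev 00000 | push {0,1}
  [4] u=3 | in 11111 | out 11101 | prev 00000 | push {2}
  [5] u=4 | in 11101 | out 11101 | ==
  [6] u=0 | in 11101 | out 11101 | ==
  [7] u=1 | in 11101 | out 10111 | ==
  [8] u=2 | in 11101 | out 11100 | ==

Converged values:
  [0] 11101
  [1] 10111
  [2] 11100
  [3] 11101
  [4] 11101

10111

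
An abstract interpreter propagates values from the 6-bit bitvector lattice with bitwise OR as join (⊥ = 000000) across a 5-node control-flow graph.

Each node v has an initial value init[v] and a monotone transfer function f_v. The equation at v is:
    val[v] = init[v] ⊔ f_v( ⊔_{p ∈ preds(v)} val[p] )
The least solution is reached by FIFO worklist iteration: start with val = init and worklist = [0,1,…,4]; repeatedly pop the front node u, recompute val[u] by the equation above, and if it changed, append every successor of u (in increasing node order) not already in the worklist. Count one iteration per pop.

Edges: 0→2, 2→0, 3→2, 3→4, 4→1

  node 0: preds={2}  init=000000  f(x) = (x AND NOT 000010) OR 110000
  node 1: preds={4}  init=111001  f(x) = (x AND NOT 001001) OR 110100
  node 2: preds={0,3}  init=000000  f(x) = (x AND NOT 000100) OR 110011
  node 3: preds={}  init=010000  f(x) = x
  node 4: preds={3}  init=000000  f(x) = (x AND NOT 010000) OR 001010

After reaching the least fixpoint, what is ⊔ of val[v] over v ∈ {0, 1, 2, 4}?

Trace (8 dequeues):
  [1] u=0 | in 000000 | out 110000 | prev 000000 | push {}
  [2] u=1 | in 000000 | out 111101 | prev 111001 | push {}
  [3] u=2 | in 110000 | out 110011 | prev 000000 | push {0}
  [4] u=3 | in 000000 | out 010000 | ==
  [5] u=4 | in 010000 | out 001010 | prev 000000 | push {1}
  [6] u=0 | in 110011 | out 110001 | prev 110000 | push {2}
  [7] u=1 | in 001010 | out 111111 | prev 111101 | push {}
  [8] u=2 | in 110001 | out 110011 | ==

Converged values:
  [0] 110001
  [1] 111111
  [2] 110011
  [3] 010000
  [4] 001010

111111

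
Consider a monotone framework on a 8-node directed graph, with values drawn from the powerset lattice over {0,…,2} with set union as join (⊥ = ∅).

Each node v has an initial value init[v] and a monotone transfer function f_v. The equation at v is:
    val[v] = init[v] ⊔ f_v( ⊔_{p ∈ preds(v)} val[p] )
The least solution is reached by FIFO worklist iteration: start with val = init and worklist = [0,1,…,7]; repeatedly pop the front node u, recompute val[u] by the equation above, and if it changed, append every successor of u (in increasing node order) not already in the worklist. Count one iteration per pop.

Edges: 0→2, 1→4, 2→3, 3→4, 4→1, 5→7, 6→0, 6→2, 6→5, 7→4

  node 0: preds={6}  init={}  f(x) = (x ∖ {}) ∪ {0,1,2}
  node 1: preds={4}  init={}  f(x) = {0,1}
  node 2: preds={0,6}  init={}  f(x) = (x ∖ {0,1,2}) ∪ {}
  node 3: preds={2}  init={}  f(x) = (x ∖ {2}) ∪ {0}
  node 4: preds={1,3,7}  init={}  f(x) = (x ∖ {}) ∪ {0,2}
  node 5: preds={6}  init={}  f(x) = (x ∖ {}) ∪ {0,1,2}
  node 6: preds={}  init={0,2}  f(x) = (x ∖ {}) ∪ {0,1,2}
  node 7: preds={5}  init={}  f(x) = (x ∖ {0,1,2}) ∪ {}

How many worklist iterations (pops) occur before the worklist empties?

12

Iteration log — 12 steps:
  step 1. node 0  ⊔preds={0,2}  new={0,1,2}  old={}  +wl: 
  step 2. node 1  ⊔preds={}  new={0,1}  old={}  +wl: 
  step 3. node 2  ⊔preds={0,1,2}  new={}  stable
  step 4. node 3  ⊔preds={}  new={0}  old={}  +wl: 
  step 5. node 4  ⊔preds={0,1}  new={0,1,2}  old={}  +wl: 1
  step 6. node 5  ⊔preds={0,2}  new={0,1,2}  old={}  +wl: 
  step 7. node 6  ⊔preds={}  new={0,1,2}  old={0,2}  +wl: 0,2,5
  step 8. node 7  ⊔preds={0,1,2}  new={}  stable
  step 9. node 1  ⊔preds={0,1,2}  new={0,1}  stable
  step 10. node 0  ⊔preds={0,1,2}  new={0,1,2}  stable
  step 11. node 2  ⊔preds={0,1,2}  new={}  stable
  step 12. node 5  ⊔preds={0,1,2}  new={0,1,2}  stable

Least fixpoint reached:
  node 0: {0,1,2}
  node 1: {0,1}
  node 2: {}
  node 3: {0}
  node 4: {0,1,2}
  node 5: {0,1,2}
  node 6: {0,1,2}
  node 7: {}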